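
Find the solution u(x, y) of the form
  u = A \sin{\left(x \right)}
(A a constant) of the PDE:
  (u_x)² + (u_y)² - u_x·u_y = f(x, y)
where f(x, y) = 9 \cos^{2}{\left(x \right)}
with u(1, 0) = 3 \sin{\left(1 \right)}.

Substitute the ansatz u = A \sin{\left(x \right)} into the left-hand side.
Derivatives of the ansatz:
  u_x = A \cos{\left(x \right)}
  u_y = 0
Term by term:
  (u_x)² = A^{2} \cos^{2}{\left(x \right)}
  (u_y)² = 0
  -u_x·u_y = 0
So the left-hand side equals
  A^{2} \cos^{2}{\left(x \right)}
This must equal f(x, y) = 9 \cos^{2}{\left(x \right)} identically.
Matching coefficients of the independent functions:
  [\cos^{2}{\left(x \right)}]:  A^{2} = 9
These equations allow (A) = (-3) or (3).
Impose the point condition(s):
  u(1, 0) = 3 \sin{\left(1 \right)}  ⟹  A \sin{\left(1 \right)} = 3 \sin{\left(1 \right)}
Only A = 3 satisfies everything.
Hence u(x, y) = 3 \sin{\left(x \right)}.

Answer: u(x, y) = 3 \sin{\left(x \right)}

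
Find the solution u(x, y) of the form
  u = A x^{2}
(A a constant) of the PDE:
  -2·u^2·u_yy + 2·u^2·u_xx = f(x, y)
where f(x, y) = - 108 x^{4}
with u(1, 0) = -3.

Answer: u(x, y) = - 3 x^{2}

Derivation:
Substitute the ansatz u = A x^{2} into the left-hand side.
Derivatives of the ansatz:
  u_yy = 0
  u_xx = 2 A
Term by term:
  -2·u^2·u_yy = 0
  2·u^2·u_xx = 4 A^{3} x^{4}
So the left-hand side equals
  4 A^{3} x^{4}
This must equal f(x, y) = - 108 x^{4} identically.
Matching coefficients of the independent functions:
  [x^{4}]:  4 A^{3} = -108
Solving: A = -3.
Check against the point condition:
  u(1, 0) = -3  ⟹  A = -3  ✓
Hence u(x, y) = - 3 x^{2}.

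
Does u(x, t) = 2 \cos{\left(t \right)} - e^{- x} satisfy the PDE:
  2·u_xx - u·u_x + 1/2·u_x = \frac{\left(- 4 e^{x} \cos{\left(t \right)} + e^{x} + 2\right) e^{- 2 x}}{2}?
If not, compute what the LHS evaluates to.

Answer: No, the LHS evaluates to \frac{\left(- 4 e^{x} \cos{\left(t \right)} - 3 e^{x} + 2\right) e^{- 2 x}}{2}

Derivation:
Evaluate each term of the left-hand side for u = 2 \cos{\left(t \right)} - e^{- x}.
Derivatives:
  u_xx = - e^{- x}
  u_x = e^{- x}
Terms:
  2·u_xx = - 2 e^{- x}
  -u·u_x = \left(- 2 e^{x} \cos{\left(t \right)} + 1\right) e^{- 2 x}
  1/2·u_x = \frac{e^{- x}}{2}
Sum: LHS = \frac{\left(- 4 e^{x} \cos{\left(t \right)} - 3 e^{x} + 2\right) e^{- 2 x}}{2}
Given right-hand side: \frac{\left(- 4 e^{x} \cos{\left(t \right)} + e^{x} + 2\right) e^{- 2 x}}{2}. Difference LHS − RHS = - 2 e^{- x} ≠ 0, so u is not a solution.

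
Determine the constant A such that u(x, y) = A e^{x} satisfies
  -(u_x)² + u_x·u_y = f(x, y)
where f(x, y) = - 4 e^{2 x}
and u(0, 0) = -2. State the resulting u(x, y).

Substitute the ansatz u = A e^{x} into the left-hand side.
Derivatives of the ansatz:
  u_x = A e^{x}
  u_y = 0
Term by term:
  -(u_x)² = - A^{2} e^{2 x}
  u_x·u_y = 0
So the left-hand side equals
  - A^{2} e^{2 x}
This must equal f(x, y) = - 4 e^{2 x} identically.
Matching coefficients of the independent functions:
  [e^{2 x}]:  - A^{2} = -4
These equations allow (A) = (-2) or (2).
Impose the point condition(s):
  u(0, 0) = -2  ⟹  A = -2
Only A = -2 satisfies everything.
Hence u(x, y) = - 2 e^{x}.

Answer: u(x, y) = - 2 e^{x}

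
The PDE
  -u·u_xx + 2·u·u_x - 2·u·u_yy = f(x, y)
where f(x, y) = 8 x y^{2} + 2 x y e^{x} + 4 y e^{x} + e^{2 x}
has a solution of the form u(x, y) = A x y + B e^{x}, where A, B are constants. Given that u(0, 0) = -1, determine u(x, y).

Substitute the ansatz u = A x y + B e^{x} into the left-hand side.
Derivatives of the ansatz:
  u_xx = B e^{x}
  u_x = A y + B e^{x}
  u_yy = 0
Term by term:
  -u·u_xx = - A B x y e^{x} - B^{2} e^{2 x}
  2·u·u_x = 2 A^{2} x y^{2} + 2 A B x y e^{x} + 2 A B y e^{x} + 2 B^{2} e^{2 x}
  -2·u·u_yy = 0
So the left-hand side equals
  2 A^{2} x y^{2} + A B x y e^{x} + 2 A B y e^{x} + B^{2} e^{2 x}
This must equal f(x, y) = 8 x y^{2} + 2 x y e^{x} + 4 y e^{x} + e^{2 x} identically.
Matching coefficients of the independent functions:
  [x y^{2}]:  2 A^{2} = 8
  [y e^{x}]:  2 A B = 4
  [x y e^{x}]:  A B = 2
  [e^{2 x}]:  B^{2} = 1
These equations allow (A, B) = (-2, -1) or (2, 1).
Impose the point condition(s):
  u(0, 0) = -1  ⟹  B = -1
Only A = -2, B = -1 satisfies everything.
Hence u(x, y) = - 2 x y - e^{x}.

Answer: u(x, y) = - 2 x y - e^{x}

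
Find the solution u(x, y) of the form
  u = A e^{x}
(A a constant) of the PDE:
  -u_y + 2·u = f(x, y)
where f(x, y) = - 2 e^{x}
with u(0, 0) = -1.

Answer: u(x, y) = - e^{x}

Derivation:
Substitute the ansatz u = A e^{x} into the left-hand side.
Derivatives of the ansatz:
  u_y = 0
Term by term:
  -u_y = 0
  2·u = 2 A e^{x}
So the left-hand side equals
  2 A e^{x}
This must equal f(x, y) = - 2 e^{x} identically.
Matching coefficients of the independent functions:
  [e^{x}]:  2 A = -2
Solving: A = -1.
Check against the point condition:
  u(0, 0) = -1  ⟹  A = -1  ✓
Hence u(x, y) = - e^{x}.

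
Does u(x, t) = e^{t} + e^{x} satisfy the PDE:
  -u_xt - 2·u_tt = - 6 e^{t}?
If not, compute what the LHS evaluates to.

Evaluate each term of the left-hand side for u = e^{t} + e^{x}.
Derivatives:
  u_xt = 0
  u_tt = e^{t}
Terms:
  -u_xt = 0
  -2·u_tt = - 2 e^{t}
Sum: LHS = - 2 e^{t}
Given right-hand side: - 6 e^{t}. Difference LHS − RHS = 4 e^{t} ≠ 0, so u is not a solution.

Answer: No, the LHS evaluates to - 2 e^{t}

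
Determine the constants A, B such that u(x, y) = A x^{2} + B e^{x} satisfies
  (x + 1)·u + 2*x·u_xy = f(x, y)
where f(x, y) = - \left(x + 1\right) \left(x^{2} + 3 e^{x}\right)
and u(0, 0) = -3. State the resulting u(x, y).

Answer: u(x, y) = - x^{2} - 3 e^{x}

Derivation:
Substitute the ansatz u = A x^{2} + B e^{x} into the left-hand side.
Derivatives of the ansatz:
  u_xy = 0
Term by term:
  (x + 1)·u = A x^{3} + A x^{2} + B x e^{x} + B e^{x}
  2*x·u_xy = 0
So the left-hand side equals
  A x^{3} + A x^{2} + B x e^{x} + B e^{x}
This must equal f(x, y) identically; expanded, f = - x^{3} - x^{2} - 3 x e^{x} - 3 e^{x}.
Matching coefficients of the independent functions:
  [x^{2}, x^{3}]:  A = -1
  [x e^{x}, e^{x}]:  B = -3
Solving: A = -1, B = -3.
Check against the point condition:
  u(0, 0) = -3  ⟹  B = -3  ✓
Hence u(x, y) = - x^{2} - 3 e^{x}.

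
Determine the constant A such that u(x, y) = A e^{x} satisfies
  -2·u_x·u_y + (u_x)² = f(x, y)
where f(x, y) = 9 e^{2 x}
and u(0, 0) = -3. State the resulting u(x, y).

Substitute the ansatz u = A e^{x} into the left-hand side.
Derivatives of the ansatz:
  u_x = A e^{x}
  u_y = 0
Term by term:
  -2·u_x·u_y = 0
  (u_x)² = A^{2} e^{2 x}
So the left-hand side equals
  A^{2} e^{2 x}
This must equal f(x, y) = 9 e^{2 x} identically.
Matching coefficients of the independent functions:
  [e^{2 x}]:  A^{2} = 9
These equations allow (A) = (-3) or (3).
Impose the point condition(s):
  u(0, 0) = -3  ⟹  A = -3
Only A = -3 satisfies everything.
Hence u(x, y) = - 3 e^{x}.

Answer: u(x, y) = - 3 e^{x}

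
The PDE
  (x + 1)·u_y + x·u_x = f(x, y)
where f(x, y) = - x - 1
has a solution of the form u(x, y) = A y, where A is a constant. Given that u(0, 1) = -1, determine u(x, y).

Substitute the ansatz u = A y into the left-hand side.
Derivatives of the ansatz:
  u_y = A
  u_x = 0
Term by term:
  (x + 1)·u_y = A x + A
  x·u_x = 0
So the left-hand side equals
  A x + A
This must equal f(x, y) = - x - 1 identically.
Matching coefficients of the independent functions:
  [constant term, x]:  A = -1
Solving: A = -1.
Check against the point condition:
  u(0, 1) = -1  ⟹  A = -1  ✓
Hence u(x, y) = - y.

Answer: u(x, y) = - y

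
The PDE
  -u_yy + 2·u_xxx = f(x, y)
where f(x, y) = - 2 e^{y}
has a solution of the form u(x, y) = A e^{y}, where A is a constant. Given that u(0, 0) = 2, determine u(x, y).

Substitute the ansatz u = A e^{y} into the left-hand side.
Derivatives of the ansatz:
  u_yy = A e^{y}
  u_xxx = 0
Term by term:
  -u_yy = - A e^{y}
  2·u_xxx = 0
So the left-hand side equals
  - A e^{y}
This must equal f(x, y) = - 2 e^{y} identically.
Matching coefficients of the independent functions:
  [e^{y}]:  - A = -2
Solving: A = 2.
Check against the point condition:
  u(0, 0) = 2  ⟹  A = 2  ✓
Hence u(x, y) = 2 e^{y}.

Answer: u(x, y) = 2 e^{y}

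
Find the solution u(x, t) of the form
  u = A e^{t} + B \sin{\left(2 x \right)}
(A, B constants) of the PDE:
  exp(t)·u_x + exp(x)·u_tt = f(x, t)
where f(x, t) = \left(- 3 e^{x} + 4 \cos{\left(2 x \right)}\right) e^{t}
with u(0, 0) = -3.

Substitute the ansatz u = A e^{t} + B \sin{\left(2 x \right)} into the left-hand side.
Derivatives of the ansatz:
  u_x = 2 B \cos{\left(2 x \right)}
  u_tt = A e^{t}
Term by term:
  exp(t)·u_x = 2 B e^{t} \cos{\left(2 x \right)}
  exp(x)·u_tt = A e^{t} e^{x}
So the left-hand side equals
  A e^{t} e^{x} + 2 B e^{t} \cos{\left(2 x \right)}
This must equal f(x, t) identically; expanded, f = - 3 e^{t} e^{x} + 4 e^{t} \cos{\left(2 x \right)}.
Matching coefficients of the independent functions:
  [e^{t} e^{x}]:  A = -3
  [e^{t} \cos{\left(2 x \right)}]:  2 B = 4
Solving: A = -3, B = 2.
Check against the point condition:
  u(0, 0) = -3  ⟹  A = -3  ✓
Hence u(x, t) = - 3 e^{t} + 2 \sin{\left(2 x \right)}.

Answer: u(x, t) = - 3 e^{t} + 2 \sin{\left(2 x \right)}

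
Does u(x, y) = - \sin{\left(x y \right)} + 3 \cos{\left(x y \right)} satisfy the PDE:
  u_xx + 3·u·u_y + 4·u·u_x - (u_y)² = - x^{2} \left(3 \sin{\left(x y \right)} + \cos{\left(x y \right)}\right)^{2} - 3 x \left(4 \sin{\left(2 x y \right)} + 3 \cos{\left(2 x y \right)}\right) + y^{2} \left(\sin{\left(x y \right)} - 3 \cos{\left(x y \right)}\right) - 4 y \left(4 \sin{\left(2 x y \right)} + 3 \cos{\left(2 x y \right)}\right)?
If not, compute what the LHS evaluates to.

Evaluate each term of the left-hand side for u = - \sin{\left(x y \right)} + 3 \cos{\left(x y \right)}.
Derivatives:
  u_xx = y^{2} \sin{\left(x y \right)} - 3 y^{2} \cos{\left(x y \right)}
  u_y = - 3 x \sin{\left(x y \right)} - x \cos{\left(x y \right)}
  u_x = - 3 y \sin{\left(x y \right)} - y \cos{\left(x y \right)}
Terms:
  u_xx = y^{2} \left(\sin{\left(x y \right)} - 3 \cos{\left(x y \right)}\right)
  3·u·u_y = - 3 x \left(4 \sin{\left(2 x y \right)} + 3 \cos{\left(2 x y \right)}\right)
  4·u·u_x = - 4 y \left(4 \sin{\left(2 x y \right)} + 3 \cos{\left(2 x y \right)}\right)
  -(u_y)² = - x^{2} \left(3 \sin{\left(x y \right)} + \cos{\left(x y \right)}\right)^{2}
Sum: LHS = - x^{2} \left(3 \sin{\left(x y \right)} + \cos{\left(x y \right)}\right)^{2} - 3 x \left(4 \sin{\left(2 x y \right)} + 3 \cos{\left(2 x y \right)}\right) + y^{2} \left(\sin{\left(x y \right)} - 3 \cos{\left(x y \right)}\right) - 4 y \left(4 \sin{\left(2 x y \right)} + 3 \cos{\left(2 x y \right)}\right)
This is exactly the given right-hand side, so u is a solution.

Answer: Yes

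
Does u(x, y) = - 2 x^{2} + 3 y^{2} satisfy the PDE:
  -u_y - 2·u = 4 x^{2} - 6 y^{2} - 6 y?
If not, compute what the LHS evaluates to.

Evaluate each term of the left-hand side for u = - 2 x^{2} + 3 y^{2}.
Derivatives:
  u_y = 6 y
Terms:
  -u_y = - 6 y
  -2·u = 4 x^{2} - 6 y^{2}
Sum: LHS = 4 x^{2} - 6 y^{2} - 6 y
This is exactly the given right-hand side, so u is a solution.

Answer: Yes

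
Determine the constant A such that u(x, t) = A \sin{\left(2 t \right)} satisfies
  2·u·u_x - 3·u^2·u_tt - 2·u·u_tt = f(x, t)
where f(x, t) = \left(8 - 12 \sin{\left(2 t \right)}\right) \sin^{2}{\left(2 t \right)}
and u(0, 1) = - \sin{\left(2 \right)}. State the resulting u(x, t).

Answer: u(x, t) = - \sin{\left(2 t \right)}

Derivation:
Substitute the ansatz u = A \sin{\left(2 t \right)} into the left-hand side.
Derivatives of the ansatz:
  u_x = 0
  u_tt = - 4 A \sin{\left(2 t \right)}
Term by term:
  2·u·u_x = 0
  -3·u^2·u_tt = 12 A^{3} \sin^{3}{\left(2 t \right)}
  -2·u·u_tt = 8 A^{2} \sin^{2}{\left(2 t \right)}
So the left-hand side equals
  12 A^{3} \sin^{3}{\left(2 t \right)} + 8 A^{2} \sin^{2}{\left(2 t \right)}
This must equal f(x, t) identically; expanded, f = - 12 \sin^{3}{\left(2 t \right)} + 8 \sin^{2}{\left(2 t \right)}.
Matching coefficients of the independent functions:
  [\sin^{2}{\left(2 t \right)}]:  8 A^{2} = 8
  [\sin^{3}{\left(2 t \right)}]:  12 A^{3} = -12
Solving: A = -1.
Check against the point condition:
  u(0, 1) = - \sin{\left(2 \right)}  ⟹  A \sin{\left(2 \right)} = - \sin{\left(2 \right)}  ✓
Hence u(x, t) = - \sin{\left(2 t \right)}.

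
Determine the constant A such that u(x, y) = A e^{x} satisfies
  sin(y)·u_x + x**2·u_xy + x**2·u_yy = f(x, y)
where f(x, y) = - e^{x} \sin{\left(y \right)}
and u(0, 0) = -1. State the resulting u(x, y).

Substitute the ansatz u = A e^{x} into the left-hand side.
Derivatives of the ansatz:
  u_x = A e^{x}
  u_xy = 0
  u_yy = 0
Term by term:
  sin(y)·u_x = A e^{x} \sin{\left(y \right)}
  x**2·u_xy = 0
  x**2·u_yy = 0
So the left-hand side equals
  A e^{x} \sin{\left(y \right)}
This must equal f(x, y) = - e^{x} \sin{\left(y \right)} identically.
Matching coefficients of the independent functions:
  [e^{x} \sin{\left(y \right)}]:  A = -1
Solving: A = -1.
Check against the point condition:
  u(0, 0) = -1  ⟹  A = -1  ✓
Hence u(x, y) = - e^{x}.

Answer: u(x, y) = - e^{x}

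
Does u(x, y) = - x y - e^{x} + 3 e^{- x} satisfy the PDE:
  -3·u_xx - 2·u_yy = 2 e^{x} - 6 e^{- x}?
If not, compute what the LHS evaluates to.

Evaluate each term of the left-hand side for u = - x y - e^{x} + 3 e^{- x}.
Derivatives:
  u_xx = - e^{x} + 3 e^{- x}
  u_yy = 0
Terms:
  -3·u_xx = 3 e^{x} - 9 e^{- x}
  -2·u_yy = 0
Sum: LHS = 3 e^{x} - 9 e^{- x}
Given right-hand side: 2 e^{x} - 6 e^{- x}. Difference LHS − RHS = e^{x} - 3 e^{- x} ≠ 0, so u is not a solution.

Answer: No, the LHS evaluates to 3 e^{x} - 9 e^{- x}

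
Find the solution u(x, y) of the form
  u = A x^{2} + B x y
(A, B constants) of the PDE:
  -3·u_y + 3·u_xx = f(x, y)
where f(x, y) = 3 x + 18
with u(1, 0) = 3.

Answer: u(x, y) = 3 x^{2} - x y

Derivation:
Substitute the ansatz u = A x^{2} + B x y into the left-hand side.
Derivatives of the ansatz:
  u_y = B x
  u_xx = 2 A
Term by term:
  -3·u_y = - 3 B x
  3·u_xx = 6 A
So the left-hand side equals
  6 A - 3 B x
This must equal f(x, y) = 3 x + 18 identically.
Matching coefficients of the independent functions:
  [constant term]:  6 A = 18
  [x]:  - 3 B = 3
Solving: A = 3, B = -1.
Check against the point condition:
  u(1, 0) = 3  ⟹  A = 3  ✓
Hence u(x, y) = 3 x^{2} - x y.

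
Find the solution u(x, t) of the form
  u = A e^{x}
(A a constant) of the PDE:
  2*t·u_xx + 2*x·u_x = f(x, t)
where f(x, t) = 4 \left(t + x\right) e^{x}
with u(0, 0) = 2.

Substitute the ansatz u = A e^{x} into the left-hand side.
Derivatives of the ansatz:
  u_xx = A e^{x}
  u_x = A e^{x}
Term by term:
  2*t·u_xx = 2 A t e^{x}
  2*x·u_x = 2 A x e^{x}
So the left-hand side equals
  2 A t e^{x} + 2 A x e^{x}
This must equal f(x, t) identically; expanded, f = 4 t e^{x} + 4 x e^{x}.
Matching coefficients of the independent functions:
  [t e^{x}, x e^{x}]:  2 A = 4
Solving: A = 2.
Check against the point condition:
  u(0, 0) = 2  ⟹  A = 2  ✓
Hence u(x, t) = 2 e^{x}.

Answer: u(x, t) = 2 e^{x}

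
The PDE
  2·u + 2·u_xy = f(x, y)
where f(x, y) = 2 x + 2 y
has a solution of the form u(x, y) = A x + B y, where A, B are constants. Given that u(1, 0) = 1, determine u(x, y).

Substitute the ansatz u = A x + B y into the left-hand side.
Derivatives of the ansatz:
  u_xy = 0
Term by term:
  2·u = 2 A x + 2 B y
  2·u_xy = 0
So the left-hand side equals
  2 A x + 2 B y
This must equal f(x, y) = 2 x + 2 y identically.
Matching coefficients of the independent functions:
  [x]:  2 A = 2
  [y]:  2 B = 2
Solving: A = 1, B = 1.
Check against the point condition:
  u(1, 0) = 1  ⟹  A = 1  ✓
Hence u(x, y) = x + y.

Answer: u(x, y) = x + y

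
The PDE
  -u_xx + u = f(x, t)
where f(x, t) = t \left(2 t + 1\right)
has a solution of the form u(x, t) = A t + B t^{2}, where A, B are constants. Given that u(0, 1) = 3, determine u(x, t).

Answer: u(x, t) = 2 t^{2} + t

Derivation:
Substitute the ansatz u = A t + B t^{2} into the left-hand side.
Derivatives of the ansatz:
  u_xx = 0
Term by term:
  -u_xx = 0
  u = A t + B t^{2}
So the left-hand side equals
  A t + B t^{2}
This must equal f(x, t) identically; expanded, f = 2 t^{2} + t.
Matching coefficients of the independent functions:
  [t]:  A = 1
  [t^{2}]:  B = 2
Solving: A = 1, B = 2.
Check against the point condition:
  u(0, 1) = 3  ⟹  A + B = 3  ✓
Hence u(x, t) = 2 t^{2} + t.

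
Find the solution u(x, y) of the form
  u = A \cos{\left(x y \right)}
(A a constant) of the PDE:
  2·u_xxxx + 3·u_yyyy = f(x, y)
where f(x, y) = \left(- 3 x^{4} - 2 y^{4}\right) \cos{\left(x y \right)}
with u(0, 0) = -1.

Substitute the ansatz u = A \cos{\left(x y \right)} into the left-hand side.
Derivatives of the ansatz:
  u_xxxx = A y^{4} \cos{\left(x y \right)}
  u_yyyy = A x^{4} \cos{\left(x y \right)}
Term by term:
  2·u_xxxx = 2 A y^{4} \cos{\left(x y \right)}
  3·u_yyyy = 3 A x^{4} \cos{\left(x y \right)}
So the left-hand side equals
  3 A x^{4} \cos{\left(x y \right)} + 2 A y^{4} \cos{\left(x y \right)}
This must equal f(x, y) identically; expanded, f = - 3 x^{4} \cos{\left(x y \right)} - 2 y^{4} \cos{\left(x y \right)}.
Matching coefficients of the independent functions:
  [x^{4} \cos{\left(x y \right)}]:  3 A = -3
  [y^{4} \cos{\left(x y \right)}]:  2 A = -2
Solving: A = -1.
Check against the point condition:
  u(0, 0) = -1  ⟹  A = -1  ✓
Hence u(x, y) = - \cos{\left(x y \right)}.

Answer: u(x, y) = - \cos{\left(x y \right)}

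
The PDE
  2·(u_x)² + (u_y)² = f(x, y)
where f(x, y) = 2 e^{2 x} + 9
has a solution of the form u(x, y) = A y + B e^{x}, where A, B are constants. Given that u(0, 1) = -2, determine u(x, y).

Answer: u(x, y) = - 3 y + e^{x}

Derivation:
Substitute the ansatz u = A y + B e^{x} into the left-hand side.
Derivatives of the ansatz:
  u_x = B e^{x}
  u_y = A
Term by term:
  2·(u_x)² = 2 B^{2} e^{2 x}
  (u_y)² = A^{2}
So the left-hand side equals
  A^{2} + 2 B^{2} e^{2 x}
This must equal f(x, y) = 2 e^{2 x} + 9 identically.
Matching coefficients of the independent functions:
  [constant term]:  A^{2} = 9
  [e^{2 x}]:  2 B^{2} = 2
These equations allow (A, B) = (-3, -1) or (-3, 1) or (3, -1) or (3, 1).
Impose the point condition(s):
  u(0, 1) = -2  ⟹  A + B = -2
Only A = -3, B = 1 satisfies everything.
Hence u(x, y) = - 3 y + e^{x}.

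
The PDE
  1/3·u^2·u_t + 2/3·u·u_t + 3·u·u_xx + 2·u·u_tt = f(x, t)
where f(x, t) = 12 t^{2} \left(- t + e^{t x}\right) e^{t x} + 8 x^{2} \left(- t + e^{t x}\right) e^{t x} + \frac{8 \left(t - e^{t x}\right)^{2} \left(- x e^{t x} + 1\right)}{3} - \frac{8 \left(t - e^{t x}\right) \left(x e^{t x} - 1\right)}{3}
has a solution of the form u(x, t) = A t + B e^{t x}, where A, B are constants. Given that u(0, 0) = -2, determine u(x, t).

Answer: u(x, t) = 2 t - 2 e^{t x}

Derivation:
Substitute the ansatz u = A t + B e^{t x} into the left-hand side.
Derivatives of the ansatz:
  u_t = A + B x e^{t x}
  u_xx = B t^{2} e^{t x}
  u_tt = B x^{2} e^{t x}
Term by term:
  1/3·u^2·u_t = \frac{A^{3} t^{2}}{3} + \frac{A^{2} B t^{2} x e^{t x}}{3} + \frac{2 A^{2} B t e^{t x}}{3} + \frac{2 A B^{2} t x e^{2 t x}}{3} + \frac{A B^{2} e^{2 t x}}{3} + \frac{B^{3} x e^{3 t x}}{3}
  2/3·u·u_t = \frac{2 A^{2} t}{3} + \frac{2 A B t x e^{t x}}{3} + \frac{2 A B e^{t x}}{3} + \frac{2 B^{2} x e^{2 t x}}{3}
  3·u·u_xx = 3 A B t^{3} e^{t x} + 3 B^{2} t^{2} e^{2 t x}
  2·u·u_tt = 2 A B t x^{2} e^{t x} + 2 B^{2} x^{2} e^{2 t x}
So the left-hand side equals
  \frac{A^{3} t^{2}}{3} + \frac{A^{2} B t^{2} x e^{t x}}{3} + \frac{2 A^{2} B t e^{t x}}{3} + \frac{2 A^{2} t}{3} + \frac{2 A B^{2} t x e^{2 t x}}{3} + \frac{A B^{2} e^{2 t x}}{3} + 3 A B t^{3} e^{t x} + 2 A B t x^{2} e^{t x} + \frac{2 A B t x e^{t x}}{3} + \frac{2 A B e^{t x}}{3} + \frac{B^{3} x e^{3 t x}}{3} + 3 B^{2} t^{2} e^{2 t x} + 2 B^{2} x^{2} e^{2 t x} + \frac{2 B^{2} x e^{2 t x}}{3}
This must equal f(x, t) identically; expanded, f = - 12 t^{3} e^{t x} - \frac{8 t^{2} x e^{t x}}{3} + 12 t^{2} e^{2 t x} + \frac{8 t^{2}}{3} - 8 t x^{2} e^{t x} + \frac{16 t x e^{2 t x}}{3} - \frac{8 t x e^{t x}}{3} - \frac{16 t e^{t x}}{3} + \frac{8 t}{3} + 8 x^{2} e^{2 t x} - \frac{8 x e^{3 t x}}{3} + \frac{8 x e^{2 t x}}{3} + \frac{8 e^{2 t x}}{3} - \frac{8 e^{t x}}{3}.
Matching coefficients of the independent functions:
  [t]:  \frac{2 A^{2}}{3} = \frac{8}{3}
  [t^{2}]:  \frac{A^{3}}{3} = \frac{8}{3}
  [t e^{t x}]:  \frac{2 A^{2} B}{3} = - \frac{16}{3}
  [t^{2} e^{2 t x}]:  3 B^{2} = 12
  [t^{3} e^{t x}]:  3 A B = -12
  [x e^{2 t x}]:  \frac{2 B^{2}}{3} = \frac{8}{3}
  [x e^{3 t x}]:  \frac{B^{3}}{3} = - \frac{8}{3}
  [x^{2} e^{2 t x}]:  2 B^{2} = 8
  [t x e^{t x}, e^{t x}]:  \frac{2 A B}{3} = - \frac{8}{3}
  [t x e^{2 t x}]:  \frac{2 A B^{2}}{3} = \frac{16}{3}
  [t x^{2} e^{t x}]:  2 A B = -8
  [t^{2} x e^{t x}]:  \frac{A^{2} B}{3} = - \frac{8}{3}
  [e^{2 t x}]:  \frac{A B^{2}}{3} = \frac{8}{3}
Solving: A = 2, B = -2.
Check against the point condition:
  u(0, 0) = -2  ⟹  B = -2  ✓
Hence u(x, t) = 2 t - 2 e^{t x}.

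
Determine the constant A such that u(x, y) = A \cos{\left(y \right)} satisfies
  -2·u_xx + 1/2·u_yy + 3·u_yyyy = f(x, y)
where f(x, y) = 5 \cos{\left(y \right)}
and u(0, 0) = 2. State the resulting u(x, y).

Substitute the ansatz u = A \cos{\left(y \right)} into the left-hand side.
Derivatives of the ansatz:
  u_xx = 0
  u_yy = - A \cos{\left(y \right)}
  u_yyyy = A \cos{\left(y \right)}
Term by term:
  -2·u_xx = 0
  1/2·u_yy = - \frac{A \cos{\left(y \right)}}{2}
  3·u_yyyy = 3 A \cos{\left(y \right)}
So the left-hand side equals
  \frac{5 A \cos{\left(y \right)}}{2}
This must equal f(x, y) = 5 \cos{\left(y \right)} identically.
Matching coefficients of the independent functions:
  [\cos{\left(y \right)}]:  \frac{5 A}{2} = 5
Solving: A = 2.
Check against the point condition:
  u(0, 0) = 2  ⟹  A = 2  ✓
Hence u(x, y) = 2 \cos{\left(y \right)}.

Answer: u(x, y) = 2 \cos{\left(y \right)}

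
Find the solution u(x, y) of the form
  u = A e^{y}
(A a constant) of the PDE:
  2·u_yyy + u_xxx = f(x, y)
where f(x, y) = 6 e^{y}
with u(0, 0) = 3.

Answer: u(x, y) = 3 e^{y}

Derivation:
Substitute the ansatz u = A e^{y} into the left-hand side.
Derivatives of the ansatz:
  u_yyy = A e^{y}
  u_xxx = 0
Term by term:
  2·u_yyy = 2 A e^{y}
  u_xxx = 0
So the left-hand side equals
  2 A e^{y}
This must equal f(x, y) = 6 e^{y} identically.
Matching coefficients of the independent functions:
  [e^{y}]:  2 A = 6
Solving: A = 3.
Check against the point condition:
  u(0, 0) = 3  ⟹  A = 3  ✓
Hence u(x, y) = 3 e^{y}.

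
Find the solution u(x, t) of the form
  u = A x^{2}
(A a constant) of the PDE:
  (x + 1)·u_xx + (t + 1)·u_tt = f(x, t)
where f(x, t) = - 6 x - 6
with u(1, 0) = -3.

Substitute the ansatz u = A x^{2} into the left-hand side.
Derivatives of the ansatz:
  u_xx = 2 A
  u_tt = 0
Term by term:
  (x + 1)·u_xx = 2 A x + 2 A
  (t + 1)·u_tt = 0
So the left-hand side equals
  2 A x + 2 A
This must equal f(x, t) = - 6 x - 6 identically.
Matching coefficients of the independent functions:
  [constant term, x]:  2 A = -6
Solving: A = -3.
Check against the point condition:
  u(1, 0) = -3  ⟹  A = -3  ✓
Hence u(x, t) = - 3 x^{2}.

Answer: u(x, t) = - 3 x^{2}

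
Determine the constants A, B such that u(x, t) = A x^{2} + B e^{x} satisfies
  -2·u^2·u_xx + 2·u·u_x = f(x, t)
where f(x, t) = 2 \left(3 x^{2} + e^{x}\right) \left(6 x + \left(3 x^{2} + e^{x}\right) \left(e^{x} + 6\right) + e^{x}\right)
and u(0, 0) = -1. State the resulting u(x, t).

Substitute the ansatz u = A x^{2} + B e^{x} into the left-hand side.
Derivatives of the ansatz:
  u_xx = 2 A + B e^{x}
  u_x = 2 A x + B e^{x}
Term by term:
  -2·u^2·u_xx = - 4 A^{3} x^{4} - 2 A^{2} B x^{4} e^{x} - 8 A^{2} B x^{2} e^{x} - 4 A B^{2} x^{2} e^{2 x} - 4 A B^{2} e^{2 x} - 2 B^{3} e^{3 x}
  2·u·u_x = 4 A^{2} x^{3} + 2 A B x^{2} e^{x} + 4 A B x e^{x} + 2 B^{2} e^{2 x}
So the left-hand side equals
  - 4 A^{3} x^{4} - 2 A^{2} B x^{4} e^{x} - 8 A^{2} B x^{2} e^{x} + 4 A^{2} x^{3} - 4 A B^{2} x^{2} e^{2 x} - 4 A B^{2} e^{2 x} + 2 A B x^{2} e^{x} + 4 A B x e^{x} - 2 B^{3} e^{3 x} + 2 B^{2} e^{2 x}
This must equal f(x, t) identically; expanded, f = 18 x^{4} e^{x} + 108 x^{4} + 36 x^{3} + 12 x^{2} e^{2 x} + 78 x^{2} e^{x} + 12 x e^{x} + 2 e^{3 x} + 14 e^{2 x}.
Matching coefficients of the independent functions:
  [x^{3}]:  4 A^{2} = 36
  [x^{4}]:  - 4 A^{3} = 108
  [x e^{x}]:  4 A B = 12
  [x^{2} e^{x}]:  - 8 A^{2} B + 2 A B = 78
  [x^{2} e^{2 x}]:  - 4 A B^{2} = 12
  [x^{4} e^{x}]:  - 2 A^{2} B = 18
  [e^{2 x}]:  - 4 A B^{2} + 2 B^{2} = 14
  [e^{3 x}]:  - 2 B^{3} = 2
Solving: A = -3, B = -1.
Check against the point condition:
  u(0, 0) = -1  ⟹  B = -1  ✓
Hence u(x, t) = - 3 x^{2} - e^{x}.

Answer: u(x, t) = - 3 x^{2} - e^{x}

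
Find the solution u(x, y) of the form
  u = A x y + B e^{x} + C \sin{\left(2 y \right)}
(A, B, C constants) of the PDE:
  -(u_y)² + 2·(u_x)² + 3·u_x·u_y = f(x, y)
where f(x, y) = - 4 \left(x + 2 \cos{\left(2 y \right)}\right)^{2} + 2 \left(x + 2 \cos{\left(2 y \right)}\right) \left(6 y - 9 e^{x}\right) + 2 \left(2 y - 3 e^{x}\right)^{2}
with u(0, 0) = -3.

Substitute the ansatz u = A x y + B e^{x} + C \sin{\left(2 y \right)} into the left-hand side.
Derivatives of the ansatz:
  u_y = A x + 2 C \cos{\left(2 y \right)}
  u_x = A y + B e^{x}
Term by term:
  -(u_y)² = - A^{2} x^{2} - 4 A C x \cos{\left(2 y \right)} - 4 C^{2} \cos^{2}{\left(2 y \right)}
  2·(u_x)² = 2 A^{2} y^{2} + 4 A B y e^{x} + 2 B^{2} e^{2 x}
  3·u_x·u_y = 3 A^{2} x y + 3 A B x e^{x} + 6 A C y \cos{\left(2 y \right)} + 6 B C e^{x} \cos{\left(2 y \right)}
So the left-hand side equals
  - A^{2} x^{2} + 3 A^{2} x y + 2 A^{2} y^{2} + 3 A B x e^{x} + 4 A B y e^{x} - 4 A C x \cos{\left(2 y \right)} + 6 A C y \cos{\left(2 y \right)} + 2 B^{2} e^{2 x} + 6 B C e^{x} \cos{\left(2 y \right)} - 4 C^{2} \cos^{2}{\left(2 y \right)}
This must equal f(x, y) identically; expanded, f = - 4 x^{2} + 12 x y - 18 x e^{x} - 16 x \cos{\left(2 y \right)} + 8 y^{2} - 24 y e^{x} + 24 y \cos{\left(2 y \right)} + 18 e^{2 x} - 36 e^{x} \cos{\left(2 y \right)} - 16 \cos^{2}{\left(2 y \right)}.
Matching coefficients of the independent functions:
  [x^{2}]:  - A^{2} = -4
  [y^{2}]:  2 A^{2} = 8
  [x y]:  3 A^{2} = 12
  [x e^{x}]:  3 A B = -18
  [x \cos{\left(2 y \right)}]:  - 4 A C = -16
  [y e^{x}]:  4 A B = -24
  [y \cos{\left(2 y \right)}]:  6 A C = 24
  [e^{x} \cos{\left(2 y \right)}]:  6 B C = -36
  [e^{2 x}]:  2 B^{2} = 18
  [\cos^{2}{\left(2 y \right)}]:  - 4 C^{2} = -16
These equations allow (A, B, C) = (-2, 3, -2) or (2, -3, 2).
Impose the point condition(s):
  u(0, 0) = -3  ⟹  B = -3
Only A = 2, B = -3, C = 2 satisfies everything.
Hence u(x, y) = 2 x y - 3 e^{x} + 2 \sin{\left(2 y \right)}.

Answer: u(x, y) = 2 x y - 3 e^{x} + 2 \sin{\left(2 y \right)}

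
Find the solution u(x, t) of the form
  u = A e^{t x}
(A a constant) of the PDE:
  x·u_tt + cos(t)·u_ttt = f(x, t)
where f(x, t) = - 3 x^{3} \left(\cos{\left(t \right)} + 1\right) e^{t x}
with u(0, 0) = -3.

Substitute the ansatz u = A e^{t x} into the left-hand side.
Derivatives of the ansatz:
  u_tt = A x^{2} e^{t x}
  u_ttt = A x^{3} e^{t x}
Term by term:
  x·u_tt = A x^{3} e^{t x}
  cos(t)·u_ttt = A x^{3} e^{t x} \cos{\left(t \right)}
So the left-hand side equals
  A x^{3} e^{t x} \cos{\left(t \right)} + A x^{3} e^{t x}
This must equal f(x, t) identically; expanded, f = - 3 x^{3} e^{t x} \cos{\left(t \right)} - 3 x^{3} e^{t x}.
Matching coefficients of the independent functions:
  [x^{3} e^{t x}, x^{3} e^{t x} \cos{\left(t \right)}]:  A = -3
Solving: A = -3.
Check against the point condition:
  u(0, 0) = -3  ⟹  A = -3  ✓
Hence u(x, t) = - 3 e^{t x}.

Answer: u(x, t) = - 3 e^{t x}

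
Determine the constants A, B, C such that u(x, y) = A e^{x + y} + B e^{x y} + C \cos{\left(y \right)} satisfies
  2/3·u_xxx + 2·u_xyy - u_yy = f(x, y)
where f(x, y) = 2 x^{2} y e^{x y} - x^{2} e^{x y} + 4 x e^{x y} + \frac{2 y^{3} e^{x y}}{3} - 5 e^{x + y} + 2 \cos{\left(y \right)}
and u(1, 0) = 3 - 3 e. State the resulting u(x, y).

Substitute the ansatz u = A e^{x + y} + B e^{x y} + C \cos{\left(y \right)} into the left-hand side.
Derivatives of the ansatz:
  u_xxx = A e^{x} e^{y} + B y^{3} e^{x y}
  u_xyy = A e^{x} e^{y} + B x^{2} y e^{x y} + 2 B x e^{x y}
  u_yy = A e^{x} e^{y} + B x^{2} e^{x y} - C \cos{\left(y \right)}
Term by term:
  2/3·u_xxx = \frac{2 A e^{x} e^{y}}{3} + \frac{2 B y^{3} e^{x y}}{3}
  2·u_xyy = 2 A e^{x} e^{y} + 2 B x^{2} y e^{x y} + 4 B x e^{x y}
  -u_yy = - A e^{x} e^{y} - B x^{2} e^{x y} + C \cos{\left(y \right)}
So the left-hand side equals
  \frac{5 A e^{x} e^{y}}{3} + 2 B x^{2} y e^{x y} - B x^{2} e^{x y} + 4 B x e^{x y} + \frac{2 B y^{3} e^{x y}}{3} + C \cos{\left(y \right)}
This must equal f(x, y) identically; expanded, f = 2 x^{2} y e^{x y} - x^{2} e^{x y} + 4 x e^{x y} + \frac{2 y^{3} e^{x y}}{3} - 5 e^{x} e^{y} + 2 \cos{\left(y \right)}.
Matching coefficients of the independent functions:
  [x e^{x y}]:  4 B = 4
  [x^{2} e^{x y}]:  - B = -1
  [y^{3} e^{x y}]:  \frac{2 B}{3} = \frac{2}{3}
  [e^{x} e^{y}]:  \frac{5 A}{3} = -5
  [x^{2} y e^{x y}]:  2 B = 2
  [\cos{\left(y \right)}]:  C = 2
Solving: A = -3, B = 1, C = 2.
Check against the point condition:
  u(1, 0) = 3 - 3 e  ⟹  e A + B + C = 3 - 3 e  ✓
Hence u(x, y) = e^{x y} - 3 e^{x + y} + 2 \cos{\left(y \right)}.

Answer: u(x, y) = e^{x y} - 3 e^{x + y} + 2 \cos{\left(y \right)}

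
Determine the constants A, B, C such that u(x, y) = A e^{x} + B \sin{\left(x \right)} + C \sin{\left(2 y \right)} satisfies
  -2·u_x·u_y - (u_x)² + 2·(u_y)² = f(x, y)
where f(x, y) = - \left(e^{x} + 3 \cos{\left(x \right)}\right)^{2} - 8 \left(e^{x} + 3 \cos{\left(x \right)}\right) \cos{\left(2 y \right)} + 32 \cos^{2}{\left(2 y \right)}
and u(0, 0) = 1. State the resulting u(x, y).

Substitute the ansatz u = A e^{x} + B \sin{\left(x \right)} + C \sin{\left(2 y \right)} into the left-hand side.
Derivatives of the ansatz:
  u_x = A e^{x} + B \cos{\left(x \right)}
  u_y = 2 C \cos{\left(2 y \right)}
Term by term:
  -2·u_x·u_y = - 4 A C e^{x} \cos{\left(2 y \right)} - 4 B C \cos{\left(x \right)} \cos{\left(2 y \right)}
  -(u_x)² = - A^{2} e^{2 x} - 2 A B e^{x} \cos{\left(x \right)} - B^{2} \cos^{2}{\left(x \right)}
  2·(u_y)² = 8 C^{2} \cos^{2}{\left(2 y \right)}
So the left-hand side equals
  - A^{2} e^{2 x} - 2 A B e^{x} \cos{\left(x \right)} - 4 A C e^{x} \cos{\left(2 y \right)} - B^{2} \cos^{2}{\left(x \right)} - 4 B C \cos{\left(x \right)} \cos{\left(2 y \right)} + 8 C^{2} \cos^{2}{\left(2 y \right)}
This must equal f(x, y) identically; expanded, f = - e^{2 x} - 6 e^{x} \cos{\left(x \right)} - 8 e^{x} \cos{\left(2 y \right)} - 9 \cos^{2}{\left(x \right)} - 24 \cos{\left(x \right)} \cos{\left(2 y \right)} + 32 \cos^{2}{\left(2 y \right)}.
Matching coefficients of the independent functions:
  [e^{x} \cos{\left(x \right)}]:  - 2 A B = -6
  [e^{x} \cos{\left(2 y \right)}]:  - 4 A C = -8
  [\cos{\left(x \right)} \cos{\left(2 y \right)}]:  - 4 B C = -24
  [e^{2 x}]:  - A^{2} = -1
  [\cos^{2}{\left(x \right)}]:  - B^{2} = -9
  [\cos^{2}{\left(2 y \right)}]:  8 C^{2} = 32
These equations allow (A, B, C) = (-1, -3, -2) or (1, 3, 2).
Impose the point condition(s):
  u(0, 0) = 1  ⟹  A = 1
Only A = 1, B = 3, C = 2 satisfies everything.
Hence u(x, y) = e^{x} + 3 \sin{\left(x \right)} + 2 \sin{\left(2 y \right)}.

Answer: u(x, y) = e^{x} + 3 \sin{\left(x \right)} + 2 \sin{\left(2 y \right)}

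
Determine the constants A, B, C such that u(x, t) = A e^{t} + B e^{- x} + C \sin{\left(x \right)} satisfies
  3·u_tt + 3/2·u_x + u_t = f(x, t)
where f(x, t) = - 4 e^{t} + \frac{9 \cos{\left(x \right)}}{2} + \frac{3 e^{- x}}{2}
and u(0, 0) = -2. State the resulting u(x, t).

Substitute the ansatz u = A e^{t} + B e^{- x} + C \sin{\left(x \right)} into the left-hand side.
Derivatives of the ansatz:
  u_tt = A e^{t}
  u_x = - B e^{- x} + C \cos{\left(x \right)}
  u_t = A e^{t}
Term by term:
  3·u_tt = 3 A e^{t}
  3/2·u_x = - \frac{3 B e^{- x}}{2} + \frac{3 C \cos{\left(x \right)}}{2}
  u_t = A e^{t}
So the left-hand side equals
  4 A e^{t} - \frac{3 B e^{- x}}{2} + \frac{3 C \cos{\left(x \right)}}{2}
This must equal f(x, t) = - 4 e^{t} + \frac{9 \cos{\left(x \right)}}{2} + \frac{3 e^{- x}}{2} identically.
Matching coefficients of the independent functions:
  [e^{t}]:  4 A = -4
  [e^{- x}]:  - \frac{3 B}{2} = \frac{3}{2}
  [\cos{\left(x \right)}]:  \frac{3 C}{2} = \frac{9}{2}
Solving: A = -1, B = -1, C = 3.
Check against the point condition:
  u(0, 0) = -2  ⟹  A + B = -2  ✓
Hence u(x, t) = - e^{t} + 3 \sin{\left(x \right)} - e^{- x}.

Answer: u(x, t) = - e^{t} + 3 \sin{\left(x \right)} - e^{- x}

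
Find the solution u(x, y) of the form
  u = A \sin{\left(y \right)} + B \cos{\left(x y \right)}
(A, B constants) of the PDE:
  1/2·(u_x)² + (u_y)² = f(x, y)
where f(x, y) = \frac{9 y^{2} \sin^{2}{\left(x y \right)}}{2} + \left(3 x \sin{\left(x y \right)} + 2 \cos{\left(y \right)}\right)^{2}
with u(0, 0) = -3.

Substitute the ansatz u = A \sin{\left(y \right)} + B \cos{\left(x y \right)} into the left-hand side.
Derivatives of the ansatz:
  u_x = - B y \sin{\left(x y \right)}
  u_y = A \cos{\left(y \right)} - B x \sin{\left(x y \right)}
Term by term:
  1/2·(u_x)² = \frac{B^{2} y^{2} \sin^{2}{\left(x y \right)}}{2}
  (u_y)² = A^{2} \cos^{2}{\left(y \right)} - 2 A B x \sin{\left(x y \right)} \cos{\left(y \right)} + B^{2} x^{2} \sin^{2}{\left(x y \right)}
So the left-hand side equals
  A^{2} \cos^{2}{\left(y \right)} - 2 A B x \sin{\left(x y \right)} \cos{\left(y \right)} + B^{2} x^{2} \sin^{2}{\left(x y \right)} + \frac{B^{2} y^{2} \sin^{2}{\left(x y \right)}}{2}
This must equal f(x, y) identically; expanded, f = 9 x^{2} \sin^{2}{\left(x y \right)} + 12 x \sin{\left(x y \right)} \cos{\left(y \right)} + \frac{9 y^{2} \sin^{2}{\left(x y \right)}}{2} + 4 \cos^{2}{\left(y \right)}.
Matching coefficients of the independent functions:
  [x^{2} \sin^{2}{\left(x y \right)}]:  B^{2} = 9
  [y^{2} \sin^{2}{\left(x y \right)}]:  \frac{B^{2}}{2} = \frac{9}{2}
  [x \sin{\left(x y \right)} \cos{\left(y \right)}]:  - 2 A B = 12
  [\cos^{2}{\left(y \right)}]:  A^{2} = 4
These equations allow (A, B) = (-2, 3) or (2, -3).
Impose the point condition(s):
  u(0, 0) = -3  ⟹  B = -3
Only A = 2, B = -3 satisfies everything.
Hence u(x, y) = 2 \sin{\left(y \right)} - 3 \cos{\left(x y \right)}.

Answer: u(x, y) = 2 \sin{\left(y \right)} - 3 \cos{\left(x y \right)}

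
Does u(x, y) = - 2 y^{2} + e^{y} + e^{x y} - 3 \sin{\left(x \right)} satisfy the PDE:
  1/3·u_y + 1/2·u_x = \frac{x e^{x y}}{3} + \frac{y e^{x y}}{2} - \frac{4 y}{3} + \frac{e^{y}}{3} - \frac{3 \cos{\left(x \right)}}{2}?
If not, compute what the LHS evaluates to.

Answer: Yes

Derivation:
Evaluate each term of the left-hand side for u = - 2 y^{2} + e^{y} + e^{x y} - 3 \sin{\left(x \right)}.
Derivatives:
  u_y = x e^{x y} - 4 y + e^{y}
  u_x = y e^{x y} - 3 \cos{\left(x \right)}
Terms:
  1/3·u_y = \frac{x e^{x y}}{3} - \frac{4 y}{3} + \frac{e^{y}}{3}
  1/2·u_x = \frac{y e^{x y}}{2} - \frac{3 \cos{\left(x \right)}}{2}
Sum: LHS = \frac{x e^{x y}}{3} + \frac{y e^{x y}}{2} - \frac{4 y}{3} + \frac{e^{y}}{3} - \frac{3 \cos{\left(x \right)}}{2}
This is exactly the given right-hand side, so u is a solution.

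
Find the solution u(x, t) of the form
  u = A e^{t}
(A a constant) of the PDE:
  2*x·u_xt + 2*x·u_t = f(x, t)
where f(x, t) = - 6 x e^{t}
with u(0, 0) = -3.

Answer: u(x, t) = - 3 e^{t}

Derivation:
Substitute the ansatz u = A e^{t} into the left-hand side.
Derivatives of the ansatz:
  u_xt = 0
  u_t = A e^{t}
Term by term:
  2*x·u_xt = 0
  2*x·u_t = 2 A x e^{t}
So the left-hand side equals
  2 A x e^{t}
This must equal f(x, t) = - 6 x e^{t} identically.
Matching coefficients of the independent functions:
  [x e^{t}]:  2 A = -6
Solving: A = -3.
Check against the point condition:
  u(0, 0) = -3  ⟹  A = -3  ✓
Hence u(x, t) = - 3 e^{t}.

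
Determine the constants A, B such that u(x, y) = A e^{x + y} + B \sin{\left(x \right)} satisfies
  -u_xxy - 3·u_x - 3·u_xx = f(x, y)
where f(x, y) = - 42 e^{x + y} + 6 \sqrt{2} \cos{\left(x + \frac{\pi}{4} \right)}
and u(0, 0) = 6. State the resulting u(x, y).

Answer: u(x, y) = 6 e^{x + y} - 2 \sin{\left(x \right)}

Derivation:
Substitute the ansatz u = A e^{x + y} + B \sin{\left(x \right)} into the left-hand side.
Derivatives of the ansatz:
  u_xxy = A e^{x} e^{y}
  u_x = A e^{x} e^{y} + B \cos{\left(x \right)}
  u_xx = A e^{x} e^{y} - B \sin{\left(x \right)}
Term by term:
  -u_xxy = - A e^{x} e^{y}
  -3·u_x = - 3 A e^{x} e^{y} - 3 B \cos{\left(x \right)}
  -3·u_xx = - 3 A e^{x} e^{y} + 3 B \sin{\left(x \right)}
So the left-hand side equals
  - 7 A e^{x} e^{y} + 3 B \sin{\left(x \right)} - 3 B \cos{\left(x \right)}
This must equal f(x, y) identically; expanded, f = - 42 e^{x} e^{y} - 6 \sin{\left(x \right)} + 6 \cos{\left(x \right)}.
Matching coefficients of the independent functions:
  [e^{x} e^{y}]:  - 7 A = -42
  [\sin{\left(x \right)}]:  3 B = -6
  [\cos{\left(x \right)}]:  - 3 B = 6
Solving: A = 6, B = -2.
Check against the point condition:
  u(0, 0) = 6  ⟹  A = 6  ✓
Hence u(x, y) = 6 e^{x + y} - 2 \sin{\left(x \right)}.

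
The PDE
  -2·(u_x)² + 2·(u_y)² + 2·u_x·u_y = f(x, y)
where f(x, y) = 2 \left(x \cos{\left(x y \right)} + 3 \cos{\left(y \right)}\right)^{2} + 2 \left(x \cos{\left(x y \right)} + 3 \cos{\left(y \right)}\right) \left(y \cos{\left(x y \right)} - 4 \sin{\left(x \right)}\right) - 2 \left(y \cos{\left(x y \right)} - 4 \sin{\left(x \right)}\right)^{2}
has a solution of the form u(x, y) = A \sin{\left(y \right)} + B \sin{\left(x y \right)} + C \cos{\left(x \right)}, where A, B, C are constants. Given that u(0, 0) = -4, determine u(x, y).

Answer: u(x, y) = - 3 \sin{\left(y \right)} - \sin{\left(x y \right)} - 4 \cos{\left(x \right)}

Derivation:
Substitute the ansatz u = A \sin{\left(y \right)} + B \sin{\left(x y \right)} + C \cos{\left(x \right)} into the left-hand side.
Derivatives of the ansatz:
  u_x = B y \cos{\left(x y \right)} - C \sin{\left(x \right)}
  u_y = A \cos{\left(y \right)} + B x \cos{\left(x y \right)}
Term by term:
  -2·(u_x)² = - 2 B^{2} y^{2} \cos^{2}{\left(x y \right)} + 4 B C y \sin{\left(x \right)} \cos{\left(x y \right)} - 2 C^{2} \sin^{2}{\left(x \right)}
  2·(u_y)² = 2 A^{2} \cos^{2}{\left(y \right)} + 4 A B x \cos{\left(y \right)} \cos{\left(x y \right)} + 2 B^{2} x^{2} \cos^{2}{\left(x y \right)}
  2·u_x·u_y = 2 A B y \cos{\left(y \right)} \cos{\left(x y \right)} - 2 A C \sin{\left(x \right)} \cos{\left(y \right)} + 2 B^{2} x y \cos^{2}{\left(x y \right)} - 2 B C x \sin{\left(x \right)} \cos{\left(x y \right)}
So the left-hand side equals
  2 A^{2} \cos^{2}{\left(y \right)} + 4 A B x \cos{\left(y \right)} \cos{\left(x y \right)} + 2 A B y \cos{\left(y \right)} \cos{\left(x y \right)} - 2 A C \sin{\left(x \right)} \cos{\left(y \right)} + 2 B^{2} x^{2} \cos^{2}{\left(x y \right)} + 2 B^{2} x y \cos^{2}{\left(x y \right)} - 2 B^{2} y^{2} \cos^{2}{\left(x y \right)} - 2 B C x \sin{\left(x \right)} \cos{\left(x y \right)} + 4 B C y \sin{\left(x \right)} \cos{\left(x y \right)} - 2 C^{2} \sin^{2}{\left(x \right)}
This must equal f(x, y) identically; expanded, f = 2 x^{2} \cos^{2}{\left(x y \right)} + 2 x y \cos^{2}{\left(x y \right)} - 8 x \sin{\left(x \right)} \cos{\left(x y \right)} + 12 x \cos{\left(y \right)} \cos{\left(x y \right)} - 2 y^{2} \cos^{2}{\left(x y \right)} + 16 y \sin{\left(x \right)} \cos{\left(x y \right)} + 6 y \cos{\left(y \right)} \cos{\left(x y \right)} - 32 \sin^{2}{\left(x \right)} - 24 \sin{\left(x \right)} \cos{\left(y \right)} + 18 \cos^{2}{\left(y \right)}.
Matching coefficients of the independent functions:
  [x^{2} \cos^{2}{\left(x y \right)}, x y \cos^{2}{\left(x y \right)}]:  2 B^{2} = 2
  [y^{2} \cos^{2}{\left(x y \right)}]:  - 2 B^{2} = -2
  [\sin{\left(x \right)} \cos{\left(y \right)}]:  - 2 A C = -24
  [x \sin{\left(x \right)} \cos{\left(x y \right)}]:  - 2 B C = -8
  [x \cos{\left(y \right)} \cos{\left(x y \right)}]:  4 A B = 12
  [y \sin{\left(x \right)} \cos{\left(x y \right)}]:  4 B C = 16
  [y \cos{\left(y \right)} \cos{\left(x y \right)}]:  2 A B = 6
  [\sin^{2}{\left(x \right)}]:  - 2 C^{2} = -32
  [\cos^{2}{\left(y \right)}]:  2 A^{2} = 18
These equations allow (A, B, C) = (-3, -1, -4) or (3, 1, 4).
Impose the point condition(s):
  u(0, 0) = -4  ⟹  C = -4
Only A = -3, B = -1, C = -4 satisfies everything.
Hence u(x, y) = - 3 \sin{\left(y \right)} - \sin{\left(x y \right)} - 4 \cos{\left(x \right)}.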